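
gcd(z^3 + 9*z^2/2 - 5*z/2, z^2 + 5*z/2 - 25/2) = z + 5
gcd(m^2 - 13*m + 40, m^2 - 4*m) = 1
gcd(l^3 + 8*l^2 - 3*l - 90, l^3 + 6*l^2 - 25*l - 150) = l^2 + 11*l + 30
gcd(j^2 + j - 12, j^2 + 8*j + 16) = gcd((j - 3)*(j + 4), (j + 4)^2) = j + 4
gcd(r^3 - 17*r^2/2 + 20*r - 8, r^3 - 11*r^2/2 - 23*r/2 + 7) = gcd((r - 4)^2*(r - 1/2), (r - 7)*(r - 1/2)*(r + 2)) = r - 1/2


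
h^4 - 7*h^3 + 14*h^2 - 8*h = h*(h - 4)*(h - 2)*(h - 1)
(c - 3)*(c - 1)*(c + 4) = c^3 - 13*c + 12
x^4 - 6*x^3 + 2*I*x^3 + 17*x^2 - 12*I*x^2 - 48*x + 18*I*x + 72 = (x - 3)^2*(x - 2*I)*(x + 4*I)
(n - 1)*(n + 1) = n^2 - 1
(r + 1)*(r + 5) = r^2 + 6*r + 5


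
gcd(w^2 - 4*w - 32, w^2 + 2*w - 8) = w + 4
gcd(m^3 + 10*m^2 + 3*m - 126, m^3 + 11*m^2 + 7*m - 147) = m^2 + 4*m - 21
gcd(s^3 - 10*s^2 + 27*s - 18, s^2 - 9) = s - 3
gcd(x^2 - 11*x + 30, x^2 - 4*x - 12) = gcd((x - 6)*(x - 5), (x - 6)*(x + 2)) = x - 6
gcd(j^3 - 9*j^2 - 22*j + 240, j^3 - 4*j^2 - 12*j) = j - 6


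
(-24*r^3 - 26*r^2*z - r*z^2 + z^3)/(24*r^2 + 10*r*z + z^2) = (-6*r^2 - 5*r*z + z^2)/(6*r + z)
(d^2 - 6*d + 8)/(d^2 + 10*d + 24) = (d^2 - 6*d + 8)/(d^2 + 10*d + 24)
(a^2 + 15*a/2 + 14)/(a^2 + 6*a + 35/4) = 2*(a + 4)/(2*a + 5)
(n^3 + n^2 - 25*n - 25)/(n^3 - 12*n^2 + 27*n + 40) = (n + 5)/(n - 8)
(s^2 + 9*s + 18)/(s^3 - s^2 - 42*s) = (s + 3)/(s*(s - 7))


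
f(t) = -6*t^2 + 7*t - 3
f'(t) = 7 - 12*t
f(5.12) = -124.45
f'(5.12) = -54.44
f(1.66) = -7.91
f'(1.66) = -12.92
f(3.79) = -62.65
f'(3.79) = -38.48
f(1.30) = -4.04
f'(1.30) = -8.60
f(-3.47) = -99.54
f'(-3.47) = 48.64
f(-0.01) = -3.07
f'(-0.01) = 7.12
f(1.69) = -8.31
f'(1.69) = -13.28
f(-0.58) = -9.08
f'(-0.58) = 13.96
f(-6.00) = -261.00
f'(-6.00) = 79.00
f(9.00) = -426.00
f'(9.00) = -101.00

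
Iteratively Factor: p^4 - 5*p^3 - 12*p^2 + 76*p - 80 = (p + 4)*(p^3 - 9*p^2 + 24*p - 20) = (p - 2)*(p + 4)*(p^2 - 7*p + 10) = (p - 2)^2*(p + 4)*(p - 5)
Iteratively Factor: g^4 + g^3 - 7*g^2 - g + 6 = (g - 1)*(g^3 + 2*g^2 - 5*g - 6) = (g - 2)*(g - 1)*(g^2 + 4*g + 3) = (g - 2)*(g - 1)*(g + 3)*(g + 1)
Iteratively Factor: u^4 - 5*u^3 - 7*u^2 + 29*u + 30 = (u - 3)*(u^3 - 2*u^2 - 13*u - 10) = (u - 5)*(u - 3)*(u^2 + 3*u + 2) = (u - 5)*(u - 3)*(u + 1)*(u + 2)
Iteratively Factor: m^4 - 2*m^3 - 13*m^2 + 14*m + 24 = (m + 1)*(m^3 - 3*m^2 - 10*m + 24) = (m + 1)*(m + 3)*(m^2 - 6*m + 8) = (m - 2)*(m + 1)*(m + 3)*(m - 4)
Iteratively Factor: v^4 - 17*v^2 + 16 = (v + 4)*(v^3 - 4*v^2 - v + 4) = (v - 1)*(v + 4)*(v^2 - 3*v - 4) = (v - 1)*(v + 1)*(v + 4)*(v - 4)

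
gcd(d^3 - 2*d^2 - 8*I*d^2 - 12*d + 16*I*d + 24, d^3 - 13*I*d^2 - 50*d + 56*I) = d - 2*I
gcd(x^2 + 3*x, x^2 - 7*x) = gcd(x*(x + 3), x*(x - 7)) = x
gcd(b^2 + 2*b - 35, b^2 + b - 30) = b - 5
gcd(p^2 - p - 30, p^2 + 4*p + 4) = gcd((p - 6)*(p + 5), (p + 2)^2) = 1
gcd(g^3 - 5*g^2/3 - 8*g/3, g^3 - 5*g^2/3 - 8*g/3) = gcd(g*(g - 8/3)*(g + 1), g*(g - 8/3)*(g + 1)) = g^3 - 5*g^2/3 - 8*g/3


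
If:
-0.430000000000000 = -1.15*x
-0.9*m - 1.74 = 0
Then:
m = -1.93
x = 0.37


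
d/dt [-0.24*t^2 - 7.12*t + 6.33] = -0.48*t - 7.12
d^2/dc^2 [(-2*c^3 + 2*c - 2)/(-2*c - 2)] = 2*(c^3 + 3*c^2 + 3*c + 2)/(c^3 + 3*c^2 + 3*c + 1)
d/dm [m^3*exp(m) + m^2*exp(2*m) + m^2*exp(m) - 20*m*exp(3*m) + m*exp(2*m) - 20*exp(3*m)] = (m^3 + 2*m^2*exp(m) + 4*m^2 - 60*m*exp(2*m) + 4*m*exp(m) + 2*m - 80*exp(2*m) + exp(m))*exp(m)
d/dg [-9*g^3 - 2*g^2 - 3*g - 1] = -27*g^2 - 4*g - 3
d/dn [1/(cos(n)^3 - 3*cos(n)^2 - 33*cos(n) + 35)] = 3*(cos(n)^2 - 2*cos(n) - 11)*sin(n)/(cos(n)^3 - 3*cos(n)^2 - 33*cos(n) + 35)^2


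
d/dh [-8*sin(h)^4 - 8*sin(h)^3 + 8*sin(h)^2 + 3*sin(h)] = 4*sin(4*h) - 3*cos(h) + 6*cos(3*h)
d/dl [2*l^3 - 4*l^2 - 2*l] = 6*l^2 - 8*l - 2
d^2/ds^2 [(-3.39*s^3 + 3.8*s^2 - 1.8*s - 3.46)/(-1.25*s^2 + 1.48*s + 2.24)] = (25.399912*s^3 + 36.028668*s^2 + 93.891984*s - 15.534912)/(1.953125*s^6 - 6.9375*s^5 - 2.286*s^4 + 21.622208*s^3 + 4.096512*s^2 - 22.278144*s - 11.239424)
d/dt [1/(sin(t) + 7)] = -cos(t)/(sin(t) + 7)^2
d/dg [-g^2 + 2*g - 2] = 2 - 2*g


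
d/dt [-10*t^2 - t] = -20*t - 1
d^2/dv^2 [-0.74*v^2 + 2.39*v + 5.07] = -1.48000000000000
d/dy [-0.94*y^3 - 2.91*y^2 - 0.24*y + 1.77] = -2.82*y^2 - 5.82*y - 0.24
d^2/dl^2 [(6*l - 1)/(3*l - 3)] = 10/(3*(l - 1)^3)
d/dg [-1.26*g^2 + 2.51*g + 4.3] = 2.51 - 2.52*g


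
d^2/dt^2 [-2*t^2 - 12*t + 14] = -4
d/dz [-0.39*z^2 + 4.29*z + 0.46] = 4.29 - 0.78*z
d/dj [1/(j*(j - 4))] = 2*(2 - j)/(j^2*(j^2 - 8*j + 16))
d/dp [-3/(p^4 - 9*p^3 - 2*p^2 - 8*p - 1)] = 3*(4*p^3 - 27*p^2 - 4*p - 8)/(-p^4 + 9*p^3 + 2*p^2 + 8*p + 1)^2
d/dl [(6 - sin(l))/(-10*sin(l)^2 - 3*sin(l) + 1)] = (-10*sin(l)^2 + 120*sin(l) + 17)*cos(l)/(10*sin(l)^2 + 3*sin(l) - 1)^2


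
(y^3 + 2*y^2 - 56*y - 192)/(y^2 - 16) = (y^2 - 2*y - 48)/(y - 4)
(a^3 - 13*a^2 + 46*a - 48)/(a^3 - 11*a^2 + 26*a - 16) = (a - 3)/(a - 1)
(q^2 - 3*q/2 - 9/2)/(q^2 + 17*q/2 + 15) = (2*q^2 - 3*q - 9)/(2*q^2 + 17*q + 30)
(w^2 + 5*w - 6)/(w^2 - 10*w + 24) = (w^2 + 5*w - 6)/(w^2 - 10*w + 24)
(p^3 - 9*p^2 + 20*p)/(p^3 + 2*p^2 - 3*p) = (p^2 - 9*p + 20)/(p^2 + 2*p - 3)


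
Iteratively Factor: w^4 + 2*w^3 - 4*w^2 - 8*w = (w)*(w^3 + 2*w^2 - 4*w - 8) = w*(w - 2)*(w^2 + 4*w + 4) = w*(w - 2)*(w + 2)*(w + 2)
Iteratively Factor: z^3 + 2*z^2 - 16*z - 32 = (z + 4)*(z^2 - 2*z - 8) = (z - 4)*(z + 4)*(z + 2)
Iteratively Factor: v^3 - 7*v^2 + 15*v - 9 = (v - 3)*(v^2 - 4*v + 3) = (v - 3)*(v - 1)*(v - 3)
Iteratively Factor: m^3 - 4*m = (m + 2)*(m^2 - 2*m) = (m - 2)*(m + 2)*(m)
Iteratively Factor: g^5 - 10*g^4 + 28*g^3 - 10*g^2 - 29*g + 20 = (g - 4)*(g^4 - 6*g^3 + 4*g^2 + 6*g - 5) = (g - 5)*(g - 4)*(g^3 - g^2 - g + 1) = (g - 5)*(g - 4)*(g - 1)*(g^2 - 1) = (g - 5)*(g - 4)*(g - 1)*(g + 1)*(g - 1)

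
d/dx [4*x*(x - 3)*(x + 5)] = 12*x^2 + 16*x - 60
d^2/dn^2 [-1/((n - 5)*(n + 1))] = 2*(-(n - 5)^2 - (n - 5)*(n + 1) - (n + 1)^2)/((n - 5)^3*(n + 1)^3)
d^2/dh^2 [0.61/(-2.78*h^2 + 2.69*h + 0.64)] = (-9.428648*h^2 + 9.123404*h + 0.61*(5.56*h - 2.69)*(11.12*h - 5.38) + 2.170624)/(-2.78*h^2 + 2.69*h + 0.64)^3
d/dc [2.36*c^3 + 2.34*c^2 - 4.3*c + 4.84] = 7.08*c^2 + 4.68*c - 4.3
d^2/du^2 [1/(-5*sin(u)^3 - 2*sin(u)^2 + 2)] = (225*sin(u)^6 + 110*sin(u)^5 - 284*sin(u)^4 - 70*sin(u)^3 - 8*sin(u)^2 - 60*sin(u) - 8)/(5*sin(u)^3 + 2*sin(u)^2 - 2)^3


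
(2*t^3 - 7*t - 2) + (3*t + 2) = 2*t^3 - 4*t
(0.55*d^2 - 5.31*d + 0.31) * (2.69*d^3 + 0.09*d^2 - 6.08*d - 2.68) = 1.4795*d^5 - 14.2344*d^4 - 2.988*d^3 + 30.8387*d^2 + 12.346*d - 0.8308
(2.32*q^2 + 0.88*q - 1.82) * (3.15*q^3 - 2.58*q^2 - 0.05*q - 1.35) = 7.308*q^5 - 3.2136*q^4 - 8.1194*q^3 + 1.5196*q^2 - 1.097*q + 2.457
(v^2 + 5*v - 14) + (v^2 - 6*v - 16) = 2*v^2 - v - 30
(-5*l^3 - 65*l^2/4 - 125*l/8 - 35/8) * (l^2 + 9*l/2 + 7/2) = -5*l^5 - 155*l^4/4 - 425*l^3/4 - 2105*l^2/16 - 595*l/8 - 245/16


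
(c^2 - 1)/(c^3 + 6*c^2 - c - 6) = 1/(c + 6)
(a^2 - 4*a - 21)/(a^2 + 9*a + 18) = (a - 7)/(a + 6)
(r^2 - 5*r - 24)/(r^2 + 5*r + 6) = (r - 8)/(r + 2)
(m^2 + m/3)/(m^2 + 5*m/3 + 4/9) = 3*m/(3*m + 4)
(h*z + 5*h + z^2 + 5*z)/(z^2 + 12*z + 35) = (h + z)/(z + 7)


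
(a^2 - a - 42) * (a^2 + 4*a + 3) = a^4 + 3*a^3 - 43*a^2 - 171*a - 126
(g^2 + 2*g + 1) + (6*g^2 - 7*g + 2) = 7*g^2 - 5*g + 3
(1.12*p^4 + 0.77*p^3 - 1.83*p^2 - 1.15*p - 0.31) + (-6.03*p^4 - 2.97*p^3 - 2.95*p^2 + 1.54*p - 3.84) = -4.91*p^4 - 2.2*p^3 - 4.78*p^2 + 0.39*p - 4.15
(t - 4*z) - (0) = t - 4*z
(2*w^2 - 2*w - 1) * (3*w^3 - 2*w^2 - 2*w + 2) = 6*w^5 - 10*w^4 - 3*w^3 + 10*w^2 - 2*w - 2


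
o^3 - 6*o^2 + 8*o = o*(o - 4)*(o - 2)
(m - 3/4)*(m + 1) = m^2 + m/4 - 3/4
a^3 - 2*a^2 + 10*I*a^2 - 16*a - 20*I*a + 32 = (a - 2)*(a + 2*I)*(a + 8*I)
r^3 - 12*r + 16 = (r - 2)^2*(r + 4)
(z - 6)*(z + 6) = z^2 - 36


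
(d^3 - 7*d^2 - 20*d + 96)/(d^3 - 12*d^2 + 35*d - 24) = (d + 4)/(d - 1)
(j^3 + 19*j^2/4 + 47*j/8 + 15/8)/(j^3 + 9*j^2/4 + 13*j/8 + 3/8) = (4*j^2 + 17*j + 15)/(4*j^2 + 7*j + 3)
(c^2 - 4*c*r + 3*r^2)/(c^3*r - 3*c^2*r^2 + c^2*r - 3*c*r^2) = (c - r)/(c*r*(c + 1))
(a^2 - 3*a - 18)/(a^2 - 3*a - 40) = (-a^2 + 3*a + 18)/(-a^2 + 3*a + 40)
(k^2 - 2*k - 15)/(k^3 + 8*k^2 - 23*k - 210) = (k + 3)/(k^2 + 13*k + 42)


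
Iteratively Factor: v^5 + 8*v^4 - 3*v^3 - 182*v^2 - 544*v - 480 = (v + 4)*(v^4 + 4*v^3 - 19*v^2 - 106*v - 120) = (v + 4)^2*(v^3 - 19*v - 30) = (v + 2)*(v + 4)^2*(v^2 - 2*v - 15) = (v + 2)*(v + 3)*(v + 4)^2*(v - 5)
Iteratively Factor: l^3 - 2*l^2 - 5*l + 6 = (l + 2)*(l^2 - 4*l + 3) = (l - 3)*(l + 2)*(l - 1)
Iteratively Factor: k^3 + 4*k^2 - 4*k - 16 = (k + 4)*(k^2 - 4) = (k - 2)*(k + 4)*(k + 2)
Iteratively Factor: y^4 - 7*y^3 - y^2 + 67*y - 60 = (y - 1)*(y^3 - 6*y^2 - 7*y + 60) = (y - 4)*(y - 1)*(y^2 - 2*y - 15) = (y - 4)*(y - 1)*(y + 3)*(y - 5)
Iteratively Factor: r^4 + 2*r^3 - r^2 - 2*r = (r + 1)*(r^3 + r^2 - 2*r) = r*(r + 1)*(r^2 + r - 2) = r*(r - 1)*(r + 1)*(r + 2)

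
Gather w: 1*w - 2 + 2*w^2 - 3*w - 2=2*w^2 - 2*w - 4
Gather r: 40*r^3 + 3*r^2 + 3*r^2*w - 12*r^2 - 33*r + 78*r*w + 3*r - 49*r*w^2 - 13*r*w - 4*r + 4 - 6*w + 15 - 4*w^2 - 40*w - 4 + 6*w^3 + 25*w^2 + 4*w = 40*r^3 + r^2*(3*w - 9) + r*(-49*w^2 + 65*w - 34) + 6*w^3 + 21*w^2 - 42*w + 15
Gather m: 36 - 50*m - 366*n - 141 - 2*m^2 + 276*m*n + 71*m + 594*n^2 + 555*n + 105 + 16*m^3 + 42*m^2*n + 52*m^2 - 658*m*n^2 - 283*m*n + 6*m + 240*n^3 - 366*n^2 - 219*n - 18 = 16*m^3 + m^2*(42*n + 50) + m*(-658*n^2 - 7*n + 27) + 240*n^3 + 228*n^2 - 30*n - 18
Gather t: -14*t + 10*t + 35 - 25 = 10 - 4*t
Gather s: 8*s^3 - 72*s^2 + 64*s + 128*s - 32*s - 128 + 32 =8*s^3 - 72*s^2 + 160*s - 96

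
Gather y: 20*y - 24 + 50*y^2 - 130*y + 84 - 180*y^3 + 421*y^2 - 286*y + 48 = -180*y^3 + 471*y^2 - 396*y + 108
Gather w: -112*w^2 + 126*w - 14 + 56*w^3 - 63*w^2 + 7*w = 56*w^3 - 175*w^2 + 133*w - 14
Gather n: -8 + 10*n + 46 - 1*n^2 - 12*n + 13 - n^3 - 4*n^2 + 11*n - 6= -n^3 - 5*n^2 + 9*n + 45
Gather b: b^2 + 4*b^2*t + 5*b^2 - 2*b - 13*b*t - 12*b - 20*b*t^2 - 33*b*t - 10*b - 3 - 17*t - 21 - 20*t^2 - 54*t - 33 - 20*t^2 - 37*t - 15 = b^2*(4*t + 6) + b*(-20*t^2 - 46*t - 24) - 40*t^2 - 108*t - 72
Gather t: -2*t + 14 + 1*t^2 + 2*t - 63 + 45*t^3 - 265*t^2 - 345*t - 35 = 45*t^3 - 264*t^2 - 345*t - 84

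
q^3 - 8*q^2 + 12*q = q*(q - 6)*(q - 2)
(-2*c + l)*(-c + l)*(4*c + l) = 8*c^3 - 10*c^2*l + c*l^2 + l^3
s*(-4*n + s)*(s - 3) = -4*n*s^2 + 12*n*s + s^3 - 3*s^2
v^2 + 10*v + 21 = (v + 3)*(v + 7)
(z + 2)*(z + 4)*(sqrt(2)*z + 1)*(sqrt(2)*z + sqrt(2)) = 2*z^4 + sqrt(2)*z^3 + 14*z^3 + 7*sqrt(2)*z^2 + 28*z^2 + 16*z + 14*sqrt(2)*z + 8*sqrt(2)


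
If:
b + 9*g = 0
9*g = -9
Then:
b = 9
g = -1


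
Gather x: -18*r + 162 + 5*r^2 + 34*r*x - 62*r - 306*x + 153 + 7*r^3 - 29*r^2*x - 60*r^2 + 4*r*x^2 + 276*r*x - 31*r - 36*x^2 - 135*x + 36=7*r^3 - 55*r^2 - 111*r + x^2*(4*r - 36) + x*(-29*r^2 + 310*r - 441) + 351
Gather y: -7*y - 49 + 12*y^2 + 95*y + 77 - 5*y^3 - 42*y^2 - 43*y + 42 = -5*y^3 - 30*y^2 + 45*y + 70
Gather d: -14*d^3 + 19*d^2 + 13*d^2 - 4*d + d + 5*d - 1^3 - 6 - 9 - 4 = -14*d^3 + 32*d^2 + 2*d - 20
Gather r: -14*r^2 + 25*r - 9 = -14*r^2 + 25*r - 9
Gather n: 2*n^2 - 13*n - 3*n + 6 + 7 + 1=2*n^2 - 16*n + 14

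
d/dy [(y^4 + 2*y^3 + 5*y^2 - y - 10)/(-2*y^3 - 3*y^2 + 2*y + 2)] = (-2*y^6 - 6*y^5 + 10*y^4 + 12*y^3 - 41*y^2 - 40*y + 18)/(4*y^6 + 12*y^5 + y^4 - 20*y^3 - 8*y^2 + 8*y + 4)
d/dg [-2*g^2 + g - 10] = 1 - 4*g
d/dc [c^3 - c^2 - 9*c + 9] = 3*c^2 - 2*c - 9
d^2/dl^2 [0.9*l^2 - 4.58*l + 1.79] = 1.80000000000000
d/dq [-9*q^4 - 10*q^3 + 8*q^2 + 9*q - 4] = -36*q^3 - 30*q^2 + 16*q + 9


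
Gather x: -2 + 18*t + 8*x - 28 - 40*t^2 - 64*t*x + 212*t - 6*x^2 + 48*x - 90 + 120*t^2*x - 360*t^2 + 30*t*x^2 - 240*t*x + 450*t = -400*t^2 + 680*t + x^2*(30*t - 6) + x*(120*t^2 - 304*t + 56) - 120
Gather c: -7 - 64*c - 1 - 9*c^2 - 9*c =-9*c^2 - 73*c - 8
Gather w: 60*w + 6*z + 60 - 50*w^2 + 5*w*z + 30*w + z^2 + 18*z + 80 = -50*w^2 + w*(5*z + 90) + z^2 + 24*z + 140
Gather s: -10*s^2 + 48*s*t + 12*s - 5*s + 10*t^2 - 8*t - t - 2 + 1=-10*s^2 + s*(48*t + 7) + 10*t^2 - 9*t - 1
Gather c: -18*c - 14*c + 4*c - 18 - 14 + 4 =-28*c - 28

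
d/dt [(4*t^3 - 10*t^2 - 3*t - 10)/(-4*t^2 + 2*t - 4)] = 4*(-t^4 + t^3 - 5*t^2 + 2)/(4*t^4 - 4*t^3 + 9*t^2 - 4*t + 4)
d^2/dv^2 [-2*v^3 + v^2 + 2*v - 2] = 2 - 12*v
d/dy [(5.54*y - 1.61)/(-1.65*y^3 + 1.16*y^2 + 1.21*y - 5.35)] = (18.282*y^3 - 14.3959*y^2 + 3.7352*y - 27.6909)/(2.7225*y^6 - 3.828*y^5 - 2.6474*y^4 + 20.4622*y^3 - 10.9479*y^2 - 12.947*y + 28.6225)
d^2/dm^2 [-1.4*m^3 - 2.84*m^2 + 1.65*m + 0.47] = -8.4*m - 5.68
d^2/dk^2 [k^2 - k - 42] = 2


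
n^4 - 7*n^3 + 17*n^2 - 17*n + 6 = (n - 3)*(n - 2)*(n - 1)^2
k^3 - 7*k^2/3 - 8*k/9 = k*(k - 8/3)*(k + 1/3)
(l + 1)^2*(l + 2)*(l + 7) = l^4 + 11*l^3 + 33*l^2 + 37*l + 14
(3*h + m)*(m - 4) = 3*h*m - 12*h + m^2 - 4*m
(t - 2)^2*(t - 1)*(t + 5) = t^4 - 17*t^2 + 36*t - 20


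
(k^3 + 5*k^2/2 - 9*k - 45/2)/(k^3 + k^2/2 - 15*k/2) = (2*k^2 - k - 15)/(k*(2*k - 5))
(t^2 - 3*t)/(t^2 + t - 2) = t*(t - 3)/(t^2 + t - 2)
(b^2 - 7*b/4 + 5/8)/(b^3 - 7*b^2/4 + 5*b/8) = 1/b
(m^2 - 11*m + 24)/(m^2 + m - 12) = (m - 8)/(m + 4)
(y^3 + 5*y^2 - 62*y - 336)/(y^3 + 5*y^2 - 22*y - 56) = (y^2 - 2*y - 48)/(y^2 - 2*y - 8)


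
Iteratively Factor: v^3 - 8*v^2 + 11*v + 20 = (v - 4)*(v^2 - 4*v - 5) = (v - 5)*(v - 4)*(v + 1)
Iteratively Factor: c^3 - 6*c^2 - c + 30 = (c - 3)*(c^2 - 3*c - 10) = (c - 3)*(c + 2)*(c - 5)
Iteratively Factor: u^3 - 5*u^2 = (u)*(u^2 - 5*u) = u^2*(u - 5)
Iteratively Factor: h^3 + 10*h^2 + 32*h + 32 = (h + 2)*(h^2 + 8*h + 16) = (h + 2)*(h + 4)*(h + 4)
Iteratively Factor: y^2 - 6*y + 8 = (y - 2)*(y - 4)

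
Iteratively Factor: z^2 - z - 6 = (z + 2)*(z - 3)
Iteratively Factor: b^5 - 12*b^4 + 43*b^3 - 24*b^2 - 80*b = (b - 4)*(b^4 - 8*b^3 + 11*b^2 + 20*b) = (b - 5)*(b - 4)*(b^3 - 3*b^2 - 4*b) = b*(b - 5)*(b - 4)*(b^2 - 3*b - 4) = b*(b - 5)*(b - 4)^2*(b + 1)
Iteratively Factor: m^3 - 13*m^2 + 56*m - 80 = (m - 4)*(m^2 - 9*m + 20) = (m - 4)^2*(m - 5)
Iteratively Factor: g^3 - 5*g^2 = (g)*(g^2 - 5*g) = g*(g - 5)*(g)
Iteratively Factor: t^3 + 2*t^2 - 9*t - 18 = (t + 3)*(t^2 - t - 6) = (t - 3)*(t + 3)*(t + 2)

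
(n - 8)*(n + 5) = n^2 - 3*n - 40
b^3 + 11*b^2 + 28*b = b*(b + 4)*(b + 7)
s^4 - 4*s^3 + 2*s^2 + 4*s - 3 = (s - 3)*(s - 1)^2*(s + 1)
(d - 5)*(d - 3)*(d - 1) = d^3 - 9*d^2 + 23*d - 15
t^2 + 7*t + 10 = (t + 2)*(t + 5)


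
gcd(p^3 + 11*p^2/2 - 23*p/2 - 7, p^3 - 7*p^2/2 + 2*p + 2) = p^2 - 3*p/2 - 1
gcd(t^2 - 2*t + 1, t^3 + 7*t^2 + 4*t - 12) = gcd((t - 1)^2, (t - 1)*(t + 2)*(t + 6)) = t - 1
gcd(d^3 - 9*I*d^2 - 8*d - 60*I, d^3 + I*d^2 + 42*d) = d - 6*I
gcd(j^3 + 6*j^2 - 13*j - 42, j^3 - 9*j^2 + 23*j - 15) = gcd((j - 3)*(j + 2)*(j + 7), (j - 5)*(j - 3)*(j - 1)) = j - 3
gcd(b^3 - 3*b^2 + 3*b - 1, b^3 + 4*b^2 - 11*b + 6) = b^2 - 2*b + 1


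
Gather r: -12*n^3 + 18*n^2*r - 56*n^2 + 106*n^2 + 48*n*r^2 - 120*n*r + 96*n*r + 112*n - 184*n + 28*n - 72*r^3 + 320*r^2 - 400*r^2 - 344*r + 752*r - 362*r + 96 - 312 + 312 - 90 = -12*n^3 + 50*n^2 - 44*n - 72*r^3 + r^2*(48*n - 80) + r*(18*n^2 - 24*n + 46) + 6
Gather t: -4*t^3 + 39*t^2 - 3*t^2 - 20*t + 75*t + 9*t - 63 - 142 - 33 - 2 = -4*t^3 + 36*t^2 + 64*t - 240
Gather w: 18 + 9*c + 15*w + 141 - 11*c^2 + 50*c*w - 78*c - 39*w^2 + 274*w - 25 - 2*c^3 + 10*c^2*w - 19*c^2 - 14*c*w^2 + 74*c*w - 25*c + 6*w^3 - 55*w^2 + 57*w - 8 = -2*c^3 - 30*c^2 - 94*c + 6*w^3 + w^2*(-14*c - 94) + w*(10*c^2 + 124*c + 346) + 126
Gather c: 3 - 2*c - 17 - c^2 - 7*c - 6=-c^2 - 9*c - 20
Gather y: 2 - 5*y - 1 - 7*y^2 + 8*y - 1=-7*y^2 + 3*y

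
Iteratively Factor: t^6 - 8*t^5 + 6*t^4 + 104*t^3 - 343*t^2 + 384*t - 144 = (t - 1)*(t^5 - 7*t^4 - t^3 + 103*t^2 - 240*t + 144) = (t - 3)*(t - 1)*(t^4 - 4*t^3 - 13*t^2 + 64*t - 48) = (t - 3)*(t - 1)*(t + 4)*(t^3 - 8*t^2 + 19*t - 12) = (t - 4)*(t - 3)*(t - 1)*(t + 4)*(t^2 - 4*t + 3) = (t - 4)*(t - 3)^2*(t - 1)*(t + 4)*(t - 1)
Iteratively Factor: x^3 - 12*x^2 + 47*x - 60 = (x - 3)*(x^2 - 9*x + 20) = (x - 5)*(x - 3)*(x - 4)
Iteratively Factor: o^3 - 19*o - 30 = (o + 2)*(o^2 - 2*o - 15) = (o - 5)*(o + 2)*(o + 3)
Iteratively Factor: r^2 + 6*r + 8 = (r + 2)*(r + 4)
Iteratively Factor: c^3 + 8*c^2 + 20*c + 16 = (c + 4)*(c^2 + 4*c + 4) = (c + 2)*(c + 4)*(c + 2)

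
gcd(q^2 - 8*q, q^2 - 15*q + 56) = q - 8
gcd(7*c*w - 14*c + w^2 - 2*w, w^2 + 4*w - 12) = w - 2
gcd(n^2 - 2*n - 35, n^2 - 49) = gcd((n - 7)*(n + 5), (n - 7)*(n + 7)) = n - 7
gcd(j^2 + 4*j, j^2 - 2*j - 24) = j + 4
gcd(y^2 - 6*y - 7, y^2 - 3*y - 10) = 1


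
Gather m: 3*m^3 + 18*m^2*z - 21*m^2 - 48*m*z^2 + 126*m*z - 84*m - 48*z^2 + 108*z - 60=3*m^3 + m^2*(18*z - 21) + m*(-48*z^2 + 126*z - 84) - 48*z^2 + 108*z - 60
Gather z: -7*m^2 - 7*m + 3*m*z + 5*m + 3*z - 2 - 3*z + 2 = -7*m^2 + 3*m*z - 2*m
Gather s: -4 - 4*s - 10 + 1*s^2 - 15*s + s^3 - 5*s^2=s^3 - 4*s^2 - 19*s - 14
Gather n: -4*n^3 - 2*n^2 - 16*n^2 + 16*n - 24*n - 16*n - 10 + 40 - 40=-4*n^3 - 18*n^2 - 24*n - 10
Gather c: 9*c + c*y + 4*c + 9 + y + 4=c*(y + 13) + y + 13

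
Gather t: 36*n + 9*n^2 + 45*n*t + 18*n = 9*n^2 + 45*n*t + 54*n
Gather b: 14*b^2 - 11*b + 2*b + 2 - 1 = 14*b^2 - 9*b + 1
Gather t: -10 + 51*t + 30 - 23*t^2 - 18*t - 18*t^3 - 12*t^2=-18*t^3 - 35*t^2 + 33*t + 20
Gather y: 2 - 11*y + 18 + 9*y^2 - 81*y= 9*y^2 - 92*y + 20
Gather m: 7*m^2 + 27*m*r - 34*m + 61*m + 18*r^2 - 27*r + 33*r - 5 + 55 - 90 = 7*m^2 + m*(27*r + 27) + 18*r^2 + 6*r - 40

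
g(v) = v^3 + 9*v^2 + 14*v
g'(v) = 3*v^2 + 18*v + 14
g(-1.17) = -5.66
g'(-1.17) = -2.95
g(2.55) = 110.80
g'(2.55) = 79.41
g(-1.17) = -5.66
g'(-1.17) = -2.95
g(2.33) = 94.13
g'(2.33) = 72.23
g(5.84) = 587.89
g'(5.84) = 221.44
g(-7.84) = -38.46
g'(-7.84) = 57.28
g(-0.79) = -5.94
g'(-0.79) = 1.65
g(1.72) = 55.79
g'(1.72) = 53.84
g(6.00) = 624.00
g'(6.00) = 230.00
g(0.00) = 0.00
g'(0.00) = 14.00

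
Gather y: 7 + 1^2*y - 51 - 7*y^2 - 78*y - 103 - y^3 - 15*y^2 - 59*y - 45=-y^3 - 22*y^2 - 136*y - 192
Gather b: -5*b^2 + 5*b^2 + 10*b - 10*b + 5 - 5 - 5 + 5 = 0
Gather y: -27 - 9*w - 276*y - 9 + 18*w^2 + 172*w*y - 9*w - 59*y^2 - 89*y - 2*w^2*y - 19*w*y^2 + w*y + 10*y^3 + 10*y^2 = 18*w^2 - 18*w + 10*y^3 + y^2*(-19*w - 49) + y*(-2*w^2 + 173*w - 365) - 36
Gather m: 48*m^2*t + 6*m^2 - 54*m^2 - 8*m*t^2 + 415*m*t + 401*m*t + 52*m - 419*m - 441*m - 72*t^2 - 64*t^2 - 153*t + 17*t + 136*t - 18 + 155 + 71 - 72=m^2*(48*t - 48) + m*(-8*t^2 + 816*t - 808) - 136*t^2 + 136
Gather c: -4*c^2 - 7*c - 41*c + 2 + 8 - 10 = -4*c^2 - 48*c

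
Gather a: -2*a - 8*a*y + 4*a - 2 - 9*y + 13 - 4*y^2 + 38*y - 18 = a*(2 - 8*y) - 4*y^2 + 29*y - 7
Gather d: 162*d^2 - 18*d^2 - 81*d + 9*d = 144*d^2 - 72*d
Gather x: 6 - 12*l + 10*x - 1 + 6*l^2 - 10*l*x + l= 6*l^2 - 11*l + x*(10 - 10*l) + 5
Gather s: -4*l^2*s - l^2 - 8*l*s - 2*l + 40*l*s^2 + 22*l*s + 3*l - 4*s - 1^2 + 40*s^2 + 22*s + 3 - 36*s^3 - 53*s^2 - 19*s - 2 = -l^2 + l - 36*s^3 + s^2*(40*l - 13) + s*(-4*l^2 + 14*l - 1)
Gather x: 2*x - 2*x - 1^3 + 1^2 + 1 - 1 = 0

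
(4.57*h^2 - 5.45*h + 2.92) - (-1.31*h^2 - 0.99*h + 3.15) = 5.88*h^2 - 4.46*h - 0.23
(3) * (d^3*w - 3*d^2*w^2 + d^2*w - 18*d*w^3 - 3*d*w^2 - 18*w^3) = 3*d^3*w - 9*d^2*w^2 + 3*d^2*w - 54*d*w^3 - 9*d*w^2 - 54*w^3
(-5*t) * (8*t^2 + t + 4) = -40*t^3 - 5*t^2 - 20*t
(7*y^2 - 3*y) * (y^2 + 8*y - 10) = 7*y^4 + 53*y^3 - 94*y^2 + 30*y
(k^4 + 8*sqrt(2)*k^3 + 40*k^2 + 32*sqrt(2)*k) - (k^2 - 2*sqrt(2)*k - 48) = k^4 + 8*sqrt(2)*k^3 + 39*k^2 + 34*sqrt(2)*k + 48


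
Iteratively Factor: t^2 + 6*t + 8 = (t + 2)*(t + 4)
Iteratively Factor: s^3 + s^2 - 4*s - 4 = (s - 2)*(s^2 + 3*s + 2) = (s - 2)*(s + 2)*(s + 1)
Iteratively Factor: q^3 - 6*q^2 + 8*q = (q)*(q^2 - 6*q + 8) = q*(q - 4)*(q - 2)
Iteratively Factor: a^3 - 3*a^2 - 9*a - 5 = (a + 1)*(a^2 - 4*a - 5) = (a + 1)^2*(a - 5)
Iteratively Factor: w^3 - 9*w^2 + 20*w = (w - 4)*(w^2 - 5*w) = w*(w - 4)*(w - 5)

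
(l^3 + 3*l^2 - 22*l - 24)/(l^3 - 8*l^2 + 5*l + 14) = (l^2 + 2*l - 24)/(l^2 - 9*l + 14)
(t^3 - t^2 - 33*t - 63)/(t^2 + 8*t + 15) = (t^2 - 4*t - 21)/(t + 5)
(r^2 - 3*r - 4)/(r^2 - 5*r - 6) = (r - 4)/(r - 6)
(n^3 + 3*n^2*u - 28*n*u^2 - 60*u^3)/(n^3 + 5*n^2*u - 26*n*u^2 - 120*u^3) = (n + 2*u)/(n + 4*u)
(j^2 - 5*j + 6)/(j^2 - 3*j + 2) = (j - 3)/(j - 1)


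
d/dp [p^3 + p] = 3*p^2 + 1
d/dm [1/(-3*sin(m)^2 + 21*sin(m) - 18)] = (2*sin(m) - 7)*cos(m)/(3*(sin(m)^2 - 7*sin(m) + 6)^2)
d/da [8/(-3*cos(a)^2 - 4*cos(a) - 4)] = -16*(3*cos(a) + 2)*sin(a)/(3*cos(a)^2 + 4*cos(a) + 4)^2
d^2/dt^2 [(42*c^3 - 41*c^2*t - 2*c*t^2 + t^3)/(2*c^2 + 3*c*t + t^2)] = c^2*(1064*c^3 + 1272*c^2*t + 312*c*t^2 - 56*t^3)/(8*c^6 + 36*c^5*t + 66*c^4*t^2 + 63*c^3*t^3 + 33*c^2*t^4 + 9*c*t^5 + t^6)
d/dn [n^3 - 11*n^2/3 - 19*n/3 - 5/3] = 3*n^2 - 22*n/3 - 19/3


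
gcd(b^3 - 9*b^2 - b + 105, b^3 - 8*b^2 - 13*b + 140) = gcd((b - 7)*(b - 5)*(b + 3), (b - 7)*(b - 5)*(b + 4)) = b^2 - 12*b + 35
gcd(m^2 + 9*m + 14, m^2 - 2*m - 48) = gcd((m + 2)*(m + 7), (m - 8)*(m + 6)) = 1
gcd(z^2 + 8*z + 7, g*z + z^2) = 1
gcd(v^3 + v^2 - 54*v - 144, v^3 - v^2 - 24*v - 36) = v + 3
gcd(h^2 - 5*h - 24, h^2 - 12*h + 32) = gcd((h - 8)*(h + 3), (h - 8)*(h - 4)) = h - 8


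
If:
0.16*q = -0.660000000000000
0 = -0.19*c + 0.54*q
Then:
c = -11.72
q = -4.12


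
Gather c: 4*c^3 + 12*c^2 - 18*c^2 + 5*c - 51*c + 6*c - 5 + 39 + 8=4*c^3 - 6*c^2 - 40*c + 42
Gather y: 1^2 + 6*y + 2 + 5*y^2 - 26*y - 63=5*y^2 - 20*y - 60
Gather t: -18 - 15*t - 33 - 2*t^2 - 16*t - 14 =-2*t^2 - 31*t - 65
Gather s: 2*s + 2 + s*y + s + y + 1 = s*(y + 3) + y + 3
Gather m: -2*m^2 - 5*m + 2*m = -2*m^2 - 3*m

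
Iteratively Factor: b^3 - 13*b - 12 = (b + 1)*(b^2 - b - 12) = (b - 4)*(b + 1)*(b + 3)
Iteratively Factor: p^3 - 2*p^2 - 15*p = (p)*(p^2 - 2*p - 15) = p*(p + 3)*(p - 5)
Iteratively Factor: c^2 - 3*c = (c)*(c - 3)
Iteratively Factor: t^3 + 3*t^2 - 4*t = (t - 1)*(t^2 + 4*t) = t*(t - 1)*(t + 4)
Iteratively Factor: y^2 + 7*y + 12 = (y + 3)*(y + 4)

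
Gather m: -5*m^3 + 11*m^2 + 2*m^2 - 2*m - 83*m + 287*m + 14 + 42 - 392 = -5*m^3 + 13*m^2 + 202*m - 336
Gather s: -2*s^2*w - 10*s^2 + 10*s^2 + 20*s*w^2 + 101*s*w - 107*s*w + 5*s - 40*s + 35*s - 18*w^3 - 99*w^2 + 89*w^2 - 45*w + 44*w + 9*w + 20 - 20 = -2*s^2*w + s*(20*w^2 - 6*w) - 18*w^3 - 10*w^2 + 8*w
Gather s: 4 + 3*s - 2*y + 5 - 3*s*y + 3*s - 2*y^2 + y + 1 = s*(6 - 3*y) - 2*y^2 - y + 10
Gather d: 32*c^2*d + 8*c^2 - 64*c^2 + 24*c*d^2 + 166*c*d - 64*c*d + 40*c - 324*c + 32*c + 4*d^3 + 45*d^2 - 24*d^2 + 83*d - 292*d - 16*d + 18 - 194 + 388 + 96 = -56*c^2 - 252*c + 4*d^3 + d^2*(24*c + 21) + d*(32*c^2 + 102*c - 225) + 308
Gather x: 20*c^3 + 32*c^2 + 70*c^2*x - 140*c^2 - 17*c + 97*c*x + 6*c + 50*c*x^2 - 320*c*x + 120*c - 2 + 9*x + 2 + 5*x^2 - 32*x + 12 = 20*c^3 - 108*c^2 + 109*c + x^2*(50*c + 5) + x*(70*c^2 - 223*c - 23) + 12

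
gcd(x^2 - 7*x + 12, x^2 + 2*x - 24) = x - 4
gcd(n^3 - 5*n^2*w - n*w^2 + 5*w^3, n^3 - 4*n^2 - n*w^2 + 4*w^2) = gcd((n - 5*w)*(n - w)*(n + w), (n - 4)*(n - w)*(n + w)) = -n^2 + w^2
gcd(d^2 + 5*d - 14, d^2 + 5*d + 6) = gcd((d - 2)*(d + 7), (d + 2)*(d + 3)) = 1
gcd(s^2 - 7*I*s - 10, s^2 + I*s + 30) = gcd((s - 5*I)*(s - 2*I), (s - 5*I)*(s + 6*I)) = s - 5*I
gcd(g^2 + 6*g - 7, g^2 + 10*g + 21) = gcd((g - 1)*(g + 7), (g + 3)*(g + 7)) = g + 7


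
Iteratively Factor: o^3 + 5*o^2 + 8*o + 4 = (o + 1)*(o^2 + 4*o + 4) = (o + 1)*(o + 2)*(o + 2)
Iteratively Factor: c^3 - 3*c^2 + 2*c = (c - 2)*(c^2 - c) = c*(c - 2)*(c - 1)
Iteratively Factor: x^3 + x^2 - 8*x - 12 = (x + 2)*(x^2 - x - 6) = (x + 2)^2*(x - 3)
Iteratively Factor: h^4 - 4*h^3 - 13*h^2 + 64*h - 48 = (h - 4)*(h^3 - 13*h + 12) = (h - 4)*(h + 4)*(h^2 - 4*h + 3) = (h - 4)*(h - 1)*(h + 4)*(h - 3)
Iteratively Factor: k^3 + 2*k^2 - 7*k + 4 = (k + 4)*(k^2 - 2*k + 1) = (k - 1)*(k + 4)*(k - 1)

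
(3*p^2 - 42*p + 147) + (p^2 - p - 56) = 4*p^2 - 43*p + 91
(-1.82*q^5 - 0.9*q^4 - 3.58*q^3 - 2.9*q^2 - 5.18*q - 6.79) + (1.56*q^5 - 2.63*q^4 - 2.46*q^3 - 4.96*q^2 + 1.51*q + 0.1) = -0.26*q^5 - 3.53*q^4 - 6.04*q^3 - 7.86*q^2 - 3.67*q - 6.69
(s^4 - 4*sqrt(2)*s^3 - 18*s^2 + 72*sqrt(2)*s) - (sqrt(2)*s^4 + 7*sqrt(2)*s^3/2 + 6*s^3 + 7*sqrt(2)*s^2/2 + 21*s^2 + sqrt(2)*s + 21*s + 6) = -sqrt(2)*s^4 + s^4 - 15*sqrt(2)*s^3/2 - 6*s^3 - 39*s^2 - 7*sqrt(2)*s^2/2 - 21*s + 71*sqrt(2)*s - 6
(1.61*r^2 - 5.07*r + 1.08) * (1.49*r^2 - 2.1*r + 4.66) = 2.3989*r^4 - 10.9353*r^3 + 19.7588*r^2 - 25.8942*r + 5.0328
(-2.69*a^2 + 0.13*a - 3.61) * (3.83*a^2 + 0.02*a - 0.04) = -10.3027*a^4 + 0.4441*a^3 - 13.7161*a^2 - 0.0774*a + 0.1444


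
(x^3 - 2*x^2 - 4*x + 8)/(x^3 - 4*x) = (x - 2)/x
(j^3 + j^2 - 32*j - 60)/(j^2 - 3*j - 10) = (j^2 - j - 30)/(j - 5)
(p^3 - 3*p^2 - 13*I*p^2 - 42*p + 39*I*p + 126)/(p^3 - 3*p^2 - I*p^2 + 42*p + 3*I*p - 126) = (p - 6*I)/(p + 6*I)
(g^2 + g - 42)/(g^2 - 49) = (g - 6)/(g - 7)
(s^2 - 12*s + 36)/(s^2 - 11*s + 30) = (s - 6)/(s - 5)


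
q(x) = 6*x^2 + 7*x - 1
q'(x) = 12*x + 7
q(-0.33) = -2.66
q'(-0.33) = 3.04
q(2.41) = 50.72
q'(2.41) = 35.92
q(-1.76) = 5.27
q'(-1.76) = -14.12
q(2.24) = 44.79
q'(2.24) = 33.88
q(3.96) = 120.81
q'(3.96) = 54.52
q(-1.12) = -1.31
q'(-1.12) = -6.44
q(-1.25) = -0.38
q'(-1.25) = -8.00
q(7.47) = 386.10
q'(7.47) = 96.64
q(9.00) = 548.00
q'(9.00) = 115.00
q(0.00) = -1.00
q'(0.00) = 7.00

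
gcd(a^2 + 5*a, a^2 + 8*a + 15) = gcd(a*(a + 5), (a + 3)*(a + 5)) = a + 5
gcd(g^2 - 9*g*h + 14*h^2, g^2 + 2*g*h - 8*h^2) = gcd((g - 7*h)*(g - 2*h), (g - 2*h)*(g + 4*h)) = g - 2*h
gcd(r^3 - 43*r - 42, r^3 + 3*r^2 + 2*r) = r + 1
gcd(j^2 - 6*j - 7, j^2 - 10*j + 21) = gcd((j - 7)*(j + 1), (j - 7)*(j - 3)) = j - 7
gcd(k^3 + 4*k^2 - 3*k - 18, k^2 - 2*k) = k - 2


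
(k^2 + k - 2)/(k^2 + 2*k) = (k - 1)/k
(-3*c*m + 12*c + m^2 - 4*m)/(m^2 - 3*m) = (-3*c*m + 12*c + m^2 - 4*m)/(m*(m - 3))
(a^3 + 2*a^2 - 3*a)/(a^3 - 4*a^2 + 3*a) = (a + 3)/(a - 3)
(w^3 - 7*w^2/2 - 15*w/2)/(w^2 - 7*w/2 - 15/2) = w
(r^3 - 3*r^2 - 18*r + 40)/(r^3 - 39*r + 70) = (r + 4)/(r + 7)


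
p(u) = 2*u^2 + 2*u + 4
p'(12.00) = 50.00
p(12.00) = 316.00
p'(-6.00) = -22.00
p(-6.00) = 64.00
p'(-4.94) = -17.76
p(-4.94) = 42.93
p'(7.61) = 32.44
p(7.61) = 135.04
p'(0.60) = 4.40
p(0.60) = 5.92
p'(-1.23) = -2.92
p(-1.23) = 4.57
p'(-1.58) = -4.32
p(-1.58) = 5.83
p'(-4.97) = -17.88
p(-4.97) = 43.46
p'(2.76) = 13.04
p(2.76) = 24.76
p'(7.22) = 30.88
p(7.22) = 122.70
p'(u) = 4*u + 2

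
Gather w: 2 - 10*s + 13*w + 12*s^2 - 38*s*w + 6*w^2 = 12*s^2 - 10*s + 6*w^2 + w*(13 - 38*s) + 2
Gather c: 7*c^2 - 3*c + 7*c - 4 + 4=7*c^2 + 4*c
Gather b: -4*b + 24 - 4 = 20 - 4*b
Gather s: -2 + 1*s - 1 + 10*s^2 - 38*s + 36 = 10*s^2 - 37*s + 33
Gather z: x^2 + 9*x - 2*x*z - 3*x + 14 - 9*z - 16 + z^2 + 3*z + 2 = x^2 + 6*x + z^2 + z*(-2*x - 6)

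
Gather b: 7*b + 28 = 7*b + 28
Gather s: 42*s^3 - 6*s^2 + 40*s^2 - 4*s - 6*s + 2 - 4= 42*s^3 + 34*s^2 - 10*s - 2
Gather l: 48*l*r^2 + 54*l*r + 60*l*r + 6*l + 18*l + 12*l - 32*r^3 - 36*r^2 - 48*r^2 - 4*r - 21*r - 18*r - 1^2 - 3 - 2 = l*(48*r^2 + 114*r + 36) - 32*r^3 - 84*r^2 - 43*r - 6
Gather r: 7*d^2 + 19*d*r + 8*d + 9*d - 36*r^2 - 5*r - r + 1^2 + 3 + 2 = 7*d^2 + 17*d - 36*r^2 + r*(19*d - 6) + 6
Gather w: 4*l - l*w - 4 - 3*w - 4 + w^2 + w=4*l + w^2 + w*(-l - 2) - 8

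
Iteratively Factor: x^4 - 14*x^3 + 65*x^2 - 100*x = (x - 5)*(x^3 - 9*x^2 + 20*x) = (x - 5)^2*(x^2 - 4*x) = (x - 5)^2*(x - 4)*(x)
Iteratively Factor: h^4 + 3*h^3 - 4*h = (h)*(h^3 + 3*h^2 - 4) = h*(h + 2)*(h^2 + h - 2) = h*(h + 2)^2*(h - 1)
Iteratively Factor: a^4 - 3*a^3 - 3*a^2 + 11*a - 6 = (a - 1)*(a^3 - 2*a^2 - 5*a + 6) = (a - 1)*(a + 2)*(a^2 - 4*a + 3) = (a - 1)^2*(a + 2)*(a - 3)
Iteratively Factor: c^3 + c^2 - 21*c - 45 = (c + 3)*(c^2 - 2*c - 15) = (c - 5)*(c + 3)*(c + 3)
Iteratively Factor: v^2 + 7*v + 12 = (v + 4)*(v + 3)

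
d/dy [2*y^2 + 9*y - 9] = 4*y + 9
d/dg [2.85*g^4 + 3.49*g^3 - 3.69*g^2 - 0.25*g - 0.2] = 11.4*g^3 + 10.47*g^2 - 7.38*g - 0.25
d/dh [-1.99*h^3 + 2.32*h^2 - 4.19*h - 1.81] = -5.97*h^2 + 4.64*h - 4.19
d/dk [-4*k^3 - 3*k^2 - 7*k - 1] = -12*k^2 - 6*k - 7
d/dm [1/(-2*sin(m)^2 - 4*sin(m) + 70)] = (sin(m) + 1)*cos(m)/(sin(m)^2 + 2*sin(m) - 35)^2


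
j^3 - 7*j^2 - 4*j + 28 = (j - 7)*(j - 2)*(j + 2)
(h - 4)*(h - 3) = h^2 - 7*h + 12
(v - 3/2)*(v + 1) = v^2 - v/2 - 3/2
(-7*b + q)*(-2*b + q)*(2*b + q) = 28*b^3 - 4*b^2*q - 7*b*q^2 + q^3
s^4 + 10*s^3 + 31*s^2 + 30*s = s*(s + 2)*(s + 3)*(s + 5)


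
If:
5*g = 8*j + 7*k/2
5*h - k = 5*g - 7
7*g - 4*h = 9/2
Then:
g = 4*k/15 - 11/30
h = 7*k/15 - 53/30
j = -13*k/48 - 11/48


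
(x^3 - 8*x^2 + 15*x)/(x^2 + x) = (x^2 - 8*x + 15)/(x + 1)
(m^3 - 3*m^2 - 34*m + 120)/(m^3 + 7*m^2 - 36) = (m^2 - 9*m + 20)/(m^2 + m - 6)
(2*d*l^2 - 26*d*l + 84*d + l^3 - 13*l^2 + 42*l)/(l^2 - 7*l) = 2*d - 12*d/l + l - 6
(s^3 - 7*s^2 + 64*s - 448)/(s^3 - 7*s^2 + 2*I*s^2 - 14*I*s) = (s^2 + 64)/(s*(s + 2*I))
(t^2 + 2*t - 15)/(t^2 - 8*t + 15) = (t + 5)/(t - 5)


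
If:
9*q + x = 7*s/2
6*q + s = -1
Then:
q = -x/30 - 7/60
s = x/5 - 3/10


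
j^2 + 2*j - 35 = (j - 5)*(j + 7)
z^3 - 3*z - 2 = (z - 2)*(z + 1)^2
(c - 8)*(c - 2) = c^2 - 10*c + 16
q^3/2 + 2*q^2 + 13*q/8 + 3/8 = (q/2 + 1/4)*(q + 1/2)*(q + 3)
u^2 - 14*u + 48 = (u - 8)*(u - 6)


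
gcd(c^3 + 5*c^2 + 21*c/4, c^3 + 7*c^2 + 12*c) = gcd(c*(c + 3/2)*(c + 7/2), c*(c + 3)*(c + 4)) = c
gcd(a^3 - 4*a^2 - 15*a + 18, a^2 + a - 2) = a - 1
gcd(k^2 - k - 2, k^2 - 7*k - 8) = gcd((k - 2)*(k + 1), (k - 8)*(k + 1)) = k + 1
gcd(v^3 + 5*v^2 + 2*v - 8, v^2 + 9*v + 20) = v + 4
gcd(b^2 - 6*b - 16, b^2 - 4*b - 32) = b - 8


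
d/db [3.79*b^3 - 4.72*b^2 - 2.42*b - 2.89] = 11.37*b^2 - 9.44*b - 2.42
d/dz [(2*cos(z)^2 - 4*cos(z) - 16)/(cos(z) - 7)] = 2*(sin(z)^2 + 14*cos(z) - 23)*sin(z)/(cos(z) - 7)^2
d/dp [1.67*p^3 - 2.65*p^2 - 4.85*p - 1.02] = 5.01*p^2 - 5.3*p - 4.85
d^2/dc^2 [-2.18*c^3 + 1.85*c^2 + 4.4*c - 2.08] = 3.7 - 13.08*c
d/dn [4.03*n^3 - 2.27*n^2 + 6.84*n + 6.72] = 12.09*n^2 - 4.54*n + 6.84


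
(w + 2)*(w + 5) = w^2 + 7*w + 10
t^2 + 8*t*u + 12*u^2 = (t + 2*u)*(t + 6*u)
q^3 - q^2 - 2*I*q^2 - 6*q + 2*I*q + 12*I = (q - 3)*(q + 2)*(q - 2*I)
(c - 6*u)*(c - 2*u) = c^2 - 8*c*u + 12*u^2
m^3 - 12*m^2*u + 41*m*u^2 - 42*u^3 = (m - 7*u)*(m - 3*u)*(m - 2*u)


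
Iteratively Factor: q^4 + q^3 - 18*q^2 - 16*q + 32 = (q + 4)*(q^3 - 3*q^2 - 6*q + 8) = (q + 2)*(q + 4)*(q^2 - 5*q + 4) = (q - 4)*(q + 2)*(q + 4)*(q - 1)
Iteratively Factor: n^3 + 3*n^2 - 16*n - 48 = (n + 3)*(n^2 - 16) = (n - 4)*(n + 3)*(n + 4)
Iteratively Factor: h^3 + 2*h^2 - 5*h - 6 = (h + 1)*(h^2 + h - 6) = (h + 1)*(h + 3)*(h - 2)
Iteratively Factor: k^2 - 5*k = (k)*(k - 5)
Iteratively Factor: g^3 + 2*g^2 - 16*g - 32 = (g + 4)*(g^2 - 2*g - 8) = (g - 4)*(g + 4)*(g + 2)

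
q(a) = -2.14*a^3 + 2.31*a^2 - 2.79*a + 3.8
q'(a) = -6.42*a^2 + 4.62*a - 2.79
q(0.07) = 3.62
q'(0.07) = -2.50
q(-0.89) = 9.62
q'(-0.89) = -11.99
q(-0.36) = 5.20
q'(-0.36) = -5.29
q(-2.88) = 82.12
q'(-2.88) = -69.35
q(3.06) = -44.42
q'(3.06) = -48.77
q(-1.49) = 20.16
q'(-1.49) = -23.93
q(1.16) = 0.33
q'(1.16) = -6.07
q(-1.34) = 16.84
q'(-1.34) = -20.51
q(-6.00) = 565.94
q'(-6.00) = -261.63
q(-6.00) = 565.94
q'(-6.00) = -261.63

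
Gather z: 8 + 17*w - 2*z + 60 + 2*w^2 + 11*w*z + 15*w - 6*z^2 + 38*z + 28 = 2*w^2 + 32*w - 6*z^2 + z*(11*w + 36) + 96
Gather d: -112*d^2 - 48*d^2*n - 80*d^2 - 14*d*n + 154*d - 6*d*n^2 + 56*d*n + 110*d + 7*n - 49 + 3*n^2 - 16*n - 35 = d^2*(-48*n - 192) + d*(-6*n^2 + 42*n + 264) + 3*n^2 - 9*n - 84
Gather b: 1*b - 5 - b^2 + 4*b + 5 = -b^2 + 5*b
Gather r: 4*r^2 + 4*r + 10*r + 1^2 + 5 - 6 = 4*r^2 + 14*r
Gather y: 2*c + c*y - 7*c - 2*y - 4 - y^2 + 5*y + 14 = -5*c - y^2 + y*(c + 3) + 10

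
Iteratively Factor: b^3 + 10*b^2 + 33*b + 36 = (b + 4)*(b^2 + 6*b + 9) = (b + 3)*(b + 4)*(b + 3)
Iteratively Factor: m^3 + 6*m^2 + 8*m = (m + 4)*(m^2 + 2*m) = (m + 2)*(m + 4)*(m)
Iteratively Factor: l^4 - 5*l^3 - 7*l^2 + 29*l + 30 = (l - 5)*(l^3 - 7*l - 6) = (l - 5)*(l + 2)*(l^2 - 2*l - 3) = (l - 5)*(l - 3)*(l + 2)*(l + 1)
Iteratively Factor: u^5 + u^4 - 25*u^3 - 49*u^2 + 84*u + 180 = (u + 3)*(u^4 - 2*u^3 - 19*u^2 + 8*u + 60) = (u - 2)*(u + 3)*(u^3 - 19*u - 30) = (u - 5)*(u - 2)*(u + 3)*(u^2 + 5*u + 6) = (u - 5)*(u - 2)*(u + 2)*(u + 3)*(u + 3)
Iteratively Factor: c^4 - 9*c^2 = (c)*(c^3 - 9*c) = c*(c + 3)*(c^2 - 3*c) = c*(c - 3)*(c + 3)*(c)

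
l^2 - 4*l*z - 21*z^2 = (l - 7*z)*(l + 3*z)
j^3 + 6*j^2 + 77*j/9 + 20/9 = (j + 1/3)*(j + 5/3)*(j + 4)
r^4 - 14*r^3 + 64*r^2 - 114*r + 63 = (r - 7)*(r - 3)^2*(r - 1)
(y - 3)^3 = y^3 - 9*y^2 + 27*y - 27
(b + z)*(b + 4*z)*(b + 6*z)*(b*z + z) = b^4*z + 11*b^3*z^2 + b^3*z + 34*b^2*z^3 + 11*b^2*z^2 + 24*b*z^4 + 34*b*z^3 + 24*z^4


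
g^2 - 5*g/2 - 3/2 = (g - 3)*(g + 1/2)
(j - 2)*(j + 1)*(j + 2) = j^3 + j^2 - 4*j - 4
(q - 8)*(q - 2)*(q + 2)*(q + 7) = q^4 - q^3 - 60*q^2 + 4*q + 224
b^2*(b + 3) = b^3 + 3*b^2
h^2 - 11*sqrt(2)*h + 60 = (h - 6*sqrt(2))*(h - 5*sqrt(2))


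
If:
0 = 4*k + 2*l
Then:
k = -l/2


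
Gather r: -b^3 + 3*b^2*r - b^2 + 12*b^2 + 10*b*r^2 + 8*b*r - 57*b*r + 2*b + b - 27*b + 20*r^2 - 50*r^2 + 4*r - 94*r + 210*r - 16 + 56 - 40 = -b^3 + 11*b^2 - 24*b + r^2*(10*b - 30) + r*(3*b^2 - 49*b + 120)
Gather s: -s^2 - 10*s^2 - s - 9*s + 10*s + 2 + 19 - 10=11 - 11*s^2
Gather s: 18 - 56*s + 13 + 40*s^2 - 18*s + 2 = 40*s^2 - 74*s + 33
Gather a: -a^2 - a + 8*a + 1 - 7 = -a^2 + 7*a - 6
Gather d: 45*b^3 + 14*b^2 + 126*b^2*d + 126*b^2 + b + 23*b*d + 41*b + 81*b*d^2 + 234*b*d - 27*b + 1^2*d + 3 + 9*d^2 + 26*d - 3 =45*b^3 + 140*b^2 + 15*b + d^2*(81*b + 9) + d*(126*b^2 + 257*b + 27)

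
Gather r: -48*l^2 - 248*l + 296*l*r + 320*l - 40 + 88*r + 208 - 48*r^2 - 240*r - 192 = -48*l^2 + 72*l - 48*r^2 + r*(296*l - 152) - 24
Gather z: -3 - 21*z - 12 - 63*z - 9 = -84*z - 24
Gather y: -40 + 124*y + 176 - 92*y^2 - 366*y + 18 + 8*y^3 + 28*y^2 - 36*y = 8*y^3 - 64*y^2 - 278*y + 154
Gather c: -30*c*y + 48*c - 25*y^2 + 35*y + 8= c*(48 - 30*y) - 25*y^2 + 35*y + 8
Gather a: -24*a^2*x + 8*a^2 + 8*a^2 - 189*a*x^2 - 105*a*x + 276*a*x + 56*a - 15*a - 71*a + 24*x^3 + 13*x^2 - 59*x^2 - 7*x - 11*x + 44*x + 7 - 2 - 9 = a^2*(16 - 24*x) + a*(-189*x^2 + 171*x - 30) + 24*x^3 - 46*x^2 + 26*x - 4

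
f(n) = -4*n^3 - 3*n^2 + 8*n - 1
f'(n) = -12*n^2 - 6*n + 8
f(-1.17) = -8.06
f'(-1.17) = -1.41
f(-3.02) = 57.65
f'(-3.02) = -83.32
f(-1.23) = -7.94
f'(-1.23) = -2.77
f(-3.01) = 56.82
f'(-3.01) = -82.66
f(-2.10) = 6.01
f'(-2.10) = -32.32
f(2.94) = -105.06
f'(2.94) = -113.36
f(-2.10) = 6.01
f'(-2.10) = -32.32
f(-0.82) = -7.37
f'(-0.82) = 4.85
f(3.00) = -112.00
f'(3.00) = -118.00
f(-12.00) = 6383.00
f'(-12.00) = -1648.00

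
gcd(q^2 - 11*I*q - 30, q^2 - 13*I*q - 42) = q - 6*I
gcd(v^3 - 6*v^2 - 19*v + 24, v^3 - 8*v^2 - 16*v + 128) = v - 8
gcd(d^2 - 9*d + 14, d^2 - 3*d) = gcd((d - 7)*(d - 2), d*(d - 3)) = 1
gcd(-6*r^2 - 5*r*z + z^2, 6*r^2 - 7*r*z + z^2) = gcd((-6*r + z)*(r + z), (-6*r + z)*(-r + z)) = -6*r + z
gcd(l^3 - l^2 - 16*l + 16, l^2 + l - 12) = l + 4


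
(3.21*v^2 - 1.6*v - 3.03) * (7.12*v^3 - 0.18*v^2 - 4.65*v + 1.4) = 22.8552*v^5 - 11.9698*v^4 - 36.2121*v^3 + 12.4794*v^2 + 11.8495*v - 4.242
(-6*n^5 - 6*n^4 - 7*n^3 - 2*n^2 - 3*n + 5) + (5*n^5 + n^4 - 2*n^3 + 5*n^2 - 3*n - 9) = -n^5 - 5*n^4 - 9*n^3 + 3*n^2 - 6*n - 4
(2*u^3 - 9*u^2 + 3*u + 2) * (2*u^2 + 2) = 4*u^5 - 18*u^4 + 10*u^3 - 14*u^2 + 6*u + 4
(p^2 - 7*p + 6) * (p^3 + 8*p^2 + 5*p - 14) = p^5 + p^4 - 45*p^3 - p^2 + 128*p - 84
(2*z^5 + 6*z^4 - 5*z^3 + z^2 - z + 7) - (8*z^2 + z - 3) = 2*z^5 + 6*z^4 - 5*z^3 - 7*z^2 - 2*z + 10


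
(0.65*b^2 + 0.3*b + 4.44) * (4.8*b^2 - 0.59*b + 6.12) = 3.12*b^4 + 1.0565*b^3 + 25.113*b^2 - 0.7836*b + 27.1728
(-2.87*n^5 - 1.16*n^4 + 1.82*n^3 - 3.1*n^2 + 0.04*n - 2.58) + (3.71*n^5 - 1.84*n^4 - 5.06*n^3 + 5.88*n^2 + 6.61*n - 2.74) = 0.84*n^5 - 3.0*n^4 - 3.24*n^3 + 2.78*n^2 + 6.65*n - 5.32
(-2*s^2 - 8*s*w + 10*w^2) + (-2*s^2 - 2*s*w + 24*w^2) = -4*s^2 - 10*s*w + 34*w^2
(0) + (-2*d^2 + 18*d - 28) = -2*d^2 + 18*d - 28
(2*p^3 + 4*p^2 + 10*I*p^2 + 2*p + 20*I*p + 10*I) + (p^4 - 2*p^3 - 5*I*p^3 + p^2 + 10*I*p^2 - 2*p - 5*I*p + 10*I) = p^4 - 5*I*p^3 + 5*p^2 + 20*I*p^2 + 15*I*p + 20*I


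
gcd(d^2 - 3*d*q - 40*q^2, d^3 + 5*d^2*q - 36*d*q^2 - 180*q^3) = d + 5*q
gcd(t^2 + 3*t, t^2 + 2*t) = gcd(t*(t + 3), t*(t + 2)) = t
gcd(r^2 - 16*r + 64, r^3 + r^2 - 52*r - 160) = r - 8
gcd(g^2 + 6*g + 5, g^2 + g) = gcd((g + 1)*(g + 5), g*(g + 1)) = g + 1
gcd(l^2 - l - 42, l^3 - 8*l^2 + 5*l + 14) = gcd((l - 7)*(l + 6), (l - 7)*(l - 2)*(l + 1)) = l - 7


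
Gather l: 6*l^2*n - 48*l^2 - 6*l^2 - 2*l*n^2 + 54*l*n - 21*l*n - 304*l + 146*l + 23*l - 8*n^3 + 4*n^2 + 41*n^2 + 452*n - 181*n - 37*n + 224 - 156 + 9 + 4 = l^2*(6*n - 54) + l*(-2*n^2 + 33*n - 135) - 8*n^3 + 45*n^2 + 234*n + 81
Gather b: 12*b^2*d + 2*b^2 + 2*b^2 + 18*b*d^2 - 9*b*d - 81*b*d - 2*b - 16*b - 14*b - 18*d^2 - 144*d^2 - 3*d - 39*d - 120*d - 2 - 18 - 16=b^2*(12*d + 4) + b*(18*d^2 - 90*d - 32) - 162*d^2 - 162*d - 36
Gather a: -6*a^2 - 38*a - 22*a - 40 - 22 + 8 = -6*a^2 - 60*a - 54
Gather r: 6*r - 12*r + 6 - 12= -6*r - 6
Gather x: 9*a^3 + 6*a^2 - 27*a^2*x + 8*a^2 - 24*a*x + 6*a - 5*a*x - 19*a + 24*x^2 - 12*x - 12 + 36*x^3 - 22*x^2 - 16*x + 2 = 9*a^3 + 14*a^2 - 13*a + 36*x^3 + 2*x^2 + x*(-27*a^2 - 29*a - 28) - 10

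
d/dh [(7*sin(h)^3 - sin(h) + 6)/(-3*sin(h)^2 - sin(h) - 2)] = (-21*sin(h)^4 - 14*sin(h)^3 - 45*sin(h)^2 + 36*sin(h) + 8)*cos(h)/(3*sin(h)^2 + sin(h) + 2)^2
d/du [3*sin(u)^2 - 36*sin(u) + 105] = 6*(sin(u) - 6)*cos(u)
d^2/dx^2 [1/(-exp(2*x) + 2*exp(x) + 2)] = 2*(4*(1 - exp(x))^2*exp(x) + (2*exp(x) - 1)*(-exp(2*x) + 2*exp(x) + 2))*exp(x)/(-exp(2*x) + 2*exp(x) + 2)^3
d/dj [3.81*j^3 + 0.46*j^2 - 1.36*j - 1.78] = 11.43*j^2 + 0.92*j - 1.36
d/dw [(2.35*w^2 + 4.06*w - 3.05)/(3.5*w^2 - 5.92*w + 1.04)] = (-28.122*w^2 + 26.238*w - 13.8336)/(12.25*w^4 - 41.44*w^3 + 42.3264*w^2 - 12.3136*w + 1.0816)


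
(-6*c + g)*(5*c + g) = -30*c^2 - c*g + g^2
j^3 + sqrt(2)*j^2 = j^2*(j + sqrt(2))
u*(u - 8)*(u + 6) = u^3 - 2*u^2 - 48*u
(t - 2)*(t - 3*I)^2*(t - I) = t^4 - 2*t^3 - 7*I*t^3 - 15*t^2 + 14*I*t^2 + 30*t + 9*I*t - 18*I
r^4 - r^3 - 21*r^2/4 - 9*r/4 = r*(r - 3)*(r + 1/2)*(r + 3/2)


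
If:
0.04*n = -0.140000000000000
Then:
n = -3.50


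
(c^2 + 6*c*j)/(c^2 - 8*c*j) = (c + 6*j)/(c - 8*j)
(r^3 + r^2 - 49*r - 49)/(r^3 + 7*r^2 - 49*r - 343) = (r + 1)/(r + 7)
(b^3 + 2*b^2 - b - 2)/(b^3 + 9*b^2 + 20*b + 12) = (b - 1)/(b + 6)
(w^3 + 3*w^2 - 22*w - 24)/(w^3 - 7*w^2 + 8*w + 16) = (w + 6)/(w - 4)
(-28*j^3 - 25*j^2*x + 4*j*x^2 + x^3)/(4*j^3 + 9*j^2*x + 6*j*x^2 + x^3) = (-28*j^2 + 3*j*x + x^2)/(4*j^2 + 5*j*x + x^2)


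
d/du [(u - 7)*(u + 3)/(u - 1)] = (u^2 - 2*u + 25)/(u^2 - 2*u + 1)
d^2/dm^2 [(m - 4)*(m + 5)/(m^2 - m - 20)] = 4*(m^3 + 60*m - 20)/(m^6 - 3*m^5 - 57*m^4 + 119*m^3 + 1140*m^2 - 1200*m - 8000)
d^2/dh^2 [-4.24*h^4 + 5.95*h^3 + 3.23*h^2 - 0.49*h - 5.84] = -50.88*h^2 + 35.7*h + 6.46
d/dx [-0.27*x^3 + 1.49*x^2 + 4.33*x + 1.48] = -0.81*x^2 + 2.98*x + 4.33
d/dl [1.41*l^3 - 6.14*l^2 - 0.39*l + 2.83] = 4.23*l^2 - 12.28*l - 0.39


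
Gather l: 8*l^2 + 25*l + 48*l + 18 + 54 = 8*l^2 + 73*l + 72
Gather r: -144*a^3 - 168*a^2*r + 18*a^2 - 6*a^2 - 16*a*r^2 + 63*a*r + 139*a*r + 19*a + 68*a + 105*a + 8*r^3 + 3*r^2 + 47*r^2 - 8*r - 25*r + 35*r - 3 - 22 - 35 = -144*a^3 + 12*a^2 + 192*a + 8*r^3 + r^2*(50 - 16*a) + r*(-168*a^2 + 202*a + 2) - 60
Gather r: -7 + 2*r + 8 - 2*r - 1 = 0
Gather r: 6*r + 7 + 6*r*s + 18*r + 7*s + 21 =r*(6*s + 24) + 7*s + 28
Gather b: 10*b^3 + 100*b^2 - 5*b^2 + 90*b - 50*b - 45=10*b^3 + 95*b^2 + 40*b - 45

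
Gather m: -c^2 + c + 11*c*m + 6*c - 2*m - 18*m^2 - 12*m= -c^2 + 7*c - 18*m^2 + m*(11*c - 14)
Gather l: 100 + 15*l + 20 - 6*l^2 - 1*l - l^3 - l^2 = -l^3 - 7*l^2 + 14*l + 120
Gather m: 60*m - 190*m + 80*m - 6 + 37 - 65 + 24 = -50*m - 10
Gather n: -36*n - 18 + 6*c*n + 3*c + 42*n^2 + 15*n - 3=3*c + 42*n^2 + n*(6*c - 21) - 21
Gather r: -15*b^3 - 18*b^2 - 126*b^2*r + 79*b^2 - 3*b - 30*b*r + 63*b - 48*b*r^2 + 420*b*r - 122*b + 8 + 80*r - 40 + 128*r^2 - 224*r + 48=-15*b^3 + 61*b^2 - 62*b + r^2*(128 - 48*b) + r*(-126*b^2 + 390*b - 144) + 16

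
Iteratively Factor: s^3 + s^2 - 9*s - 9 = (s + 3)*(s^2 - 2*s - 3) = (s + 1)*(s + 3)*(s - 3)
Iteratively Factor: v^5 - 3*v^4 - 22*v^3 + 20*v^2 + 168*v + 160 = (v + 2)*(v^4 - 5*v^3 - 12*v^2 + 44*v + 80) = (v + 2)^2*(v^3 - 7*v^2 + 2*v + 40) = (v - 5)*(v + 2)^2*(v^2 - 2*v - 8) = (v - 5)*(v + 2)^3*(v - 4)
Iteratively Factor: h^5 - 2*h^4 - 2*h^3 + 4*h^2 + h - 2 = (h - 1)*(h^4 - h^3 - 3*h^2 + h + 2) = (h - 1)*(h + 1)*(h^3 - 2*h^2 - h + 2) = (h - 1)*(h + 1)^2*(h^2 - 3*h + 2) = (h - 2)*(h - 1)*(h + 1)^2*(h - 1)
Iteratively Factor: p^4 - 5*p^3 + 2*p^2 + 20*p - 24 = (p - 2)*(p^3 - 3*p^2 - 4*p + 12) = (p - 2)^2*(p^2 - p - 6) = (p - 2)^2*(p + 2)*(p - 3)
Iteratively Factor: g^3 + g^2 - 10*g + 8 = (g - 1)*(g^2 + 2*g - 8) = (g - 2)*(g - 1)*(g + 4)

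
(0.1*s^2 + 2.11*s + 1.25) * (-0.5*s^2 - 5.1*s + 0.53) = -0.05*s^4 - 1.565*s^3 - 11.333*s^2 - 5.2567*s + 0.6625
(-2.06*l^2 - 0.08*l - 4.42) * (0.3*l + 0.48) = -0.618*l^3 - 1.0128*l^2 - 1.3644*l - 2.1216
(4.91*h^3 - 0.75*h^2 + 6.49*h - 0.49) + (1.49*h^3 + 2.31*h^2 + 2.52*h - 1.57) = 6.4*h^3 + 1.56*h^2 + 9.01*h - 2.06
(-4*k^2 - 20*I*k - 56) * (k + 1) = -4*k^3 - 4*k^2 - 20*I*k^2 - 56*k - 20*I*k - 56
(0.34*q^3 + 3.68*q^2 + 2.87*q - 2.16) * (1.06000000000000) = 0.3604*q^3 + 3.9008*q^2 + 3.0422*q - 2.2896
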